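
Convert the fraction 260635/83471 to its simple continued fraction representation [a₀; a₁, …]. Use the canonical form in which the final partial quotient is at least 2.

[3; 8, 6, 32, 1, 1, 2, 10]

260635 = 3·83471 + 10222, so a_0 = 3
83471 = 8·10222 + 1695, so a_1 = 8
10222 = 6·1695 + 52, so a_2 = 6
1695 = 32·52 + 31, so a_3 = 32
52 = 1·31 + 21, so a_4 = 1
31 = 1·21 + 10, so a_5 = 1
21 = 2·10 + 1, so a_6 = 2
10 = 10·1 + 0, so a_7 = 10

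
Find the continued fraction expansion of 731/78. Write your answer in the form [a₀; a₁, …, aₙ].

731 ÷ 78 → quotient 9, remainder 29
78 ÷ 29 → quotient 2, remainder 20
29 ÷ 20 → quotient 1, remainder 9
20 ÷ 9 → quotient 2, remainder 2
9 ÷ 2 → quotient 4, remainder 1
2 ÷ 1 → quotient 2, remainder 0

[9; 2, 1, 2, 4, 2]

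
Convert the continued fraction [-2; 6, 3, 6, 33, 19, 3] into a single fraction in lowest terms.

a_0 = -2: -2/1
a_1 = 6: -11/6
a_2 = 3: -35/19
a_3 = 6: -221/120
a_4 = 33: -7328/3979
a_5 = 19: -139453/75721
a_6 = 3: -425687/231142

-425687/231142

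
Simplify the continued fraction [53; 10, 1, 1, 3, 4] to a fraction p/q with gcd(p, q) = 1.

a_0 = 53: 53/1
a_1 = 10: 531/10
a_2 = 1: 584/11
a_3 = 1: 1115/21
a_4 = 3: 3929/74
a_5 = 4: 16831/317

16831/317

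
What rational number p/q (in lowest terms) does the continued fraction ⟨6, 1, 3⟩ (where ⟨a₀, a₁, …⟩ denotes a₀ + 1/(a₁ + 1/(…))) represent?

27/4

a_0 = 6: 6/1
a_1 = 1: 7/1
a_2 = 3: 27/4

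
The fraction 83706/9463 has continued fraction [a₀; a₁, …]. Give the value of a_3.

2

83706 ÷ 9463 → quotient 8, remainder 8002
9463 ÷ 8002 → quotient 1, remainder 1461
8002 ÷ 1461 → quotient 5, remainder 697
1461 ÷ 697 → quotient 2, remainder 67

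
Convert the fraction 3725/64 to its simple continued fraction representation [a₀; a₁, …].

[58; 4, 1, 12]

⌊3725/64⌋ = 58, remainder 13
⌊64/13⌋ = 4, remainder 12
⌊13/12⌋ = 1, remainder 1
⌊12/1⌋ = 12, remainder 0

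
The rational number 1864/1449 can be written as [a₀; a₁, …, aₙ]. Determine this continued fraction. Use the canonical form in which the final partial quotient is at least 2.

[1; 3, 2, 29, 7]

1864 = 1·1449 + 415, so a_0 = 1
1449 = 3·415 + 204, so a_1 = 3
415 = 2·204 + 7, so a_2 = 2
204 = 29·7 + 1, so a_3 = 29
7 = 7·1 + 0, so a_4 = 7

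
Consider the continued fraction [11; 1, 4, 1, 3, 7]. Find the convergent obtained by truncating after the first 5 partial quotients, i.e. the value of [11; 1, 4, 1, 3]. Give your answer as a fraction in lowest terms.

272/23

Collapse the nested fraction from the inside out:
Start with 3.
1 + 1/(3/1) = 1 + 1/3 = 4/3
4 + 1/(4/3) = 4 + 3/4 = 19/4
1 + 1/(19/4) = 1 + 4/19 = 23/19
11 + 1/(23/19) = 11 + 19/23 = 272/23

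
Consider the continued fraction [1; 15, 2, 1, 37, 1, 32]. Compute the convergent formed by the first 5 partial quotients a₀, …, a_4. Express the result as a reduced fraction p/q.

Start with 37.
1 + 1/(37/1) = 1 + 1/37 = 38/37
2 + 1/(38/37) = 2 + 37/38 = 113/38
15 + 1/(113/38) = 15 + 38/113 = 1733/113
1 + 1/(1733/113) = 1 + 113/1733 = 1846/1733

1846/1733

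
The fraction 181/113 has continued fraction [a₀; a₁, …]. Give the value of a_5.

22

181 ÷ 113 → quotient 1, remainder 68
113 ÷ 68 → quotient 1, remainder 45
68 ÷ 45 → quotient 1, remainder 23
45 ÷ 23 → quotient 1, remainder 22
23 ÷ 22 → quotient 1, remainder 1
22 ÷ 1 → quotient 22, remainder 0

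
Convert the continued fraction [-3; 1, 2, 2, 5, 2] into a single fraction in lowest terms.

Start with 2.
5 + 1/(2/1) = 5 + 1/2 = 11/2
2 + 1/(11/2) = 2 + 2/11 = 24/11
2 + 1/(24/11) = 2 + 11/24 = 59/24
1 + 1/(59/24) = 1 + 24/59 = 83/59
-3 + 1/(83/59) = -3 + 59/83 = -190/83

-190/83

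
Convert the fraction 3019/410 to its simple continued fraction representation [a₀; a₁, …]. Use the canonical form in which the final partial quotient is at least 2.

⌊3019/410⌋ = 7, remainder 149
⌊410/149⌋ = 2, remainder 112
⌊149/112⌋ = 1, remainder 37
⌊112/37⌋ = 3, remainder 1
⌊37/1⌋ = 37, remainder 0

[7; 2, 1, 3, 37]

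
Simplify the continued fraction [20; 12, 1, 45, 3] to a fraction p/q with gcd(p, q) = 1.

Use the convergent recurrence hₖ = aₖ·hₖ₋₁ + hₖ₋₂ (and likewise for the denominators kₖ):
a_0 = 20: 20/1
a_1 = 12: 241/12
a_2 = 1: 261/13
a_3 = 45: 11986/597
a_4 = 3: 36219/1804

36219/1804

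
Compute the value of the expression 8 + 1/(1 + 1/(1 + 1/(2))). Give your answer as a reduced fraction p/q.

Use the convergent recurrence hₖ = aₖ·hₖ₋₁ + hₖ₋₂ (and likewise for the denominators kₖ):
a_0 = 8: 8/1
a_1 = 1: 9/1
a_2 = 1: 17/2
a_3 = 2: 43/5

43/5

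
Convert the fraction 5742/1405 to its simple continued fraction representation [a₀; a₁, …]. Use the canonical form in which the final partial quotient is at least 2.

[4; 11, 1, 1, 14, 1, 3]

Repeatedly divide and take the remainder:
5742 = 4·1405 + 122, so a_0 = 4
1405 = 11·122 + 63, so a_1 = 11
122 = 1·63 + 59, so a_2 = 1
63 = 1·59 + 4, so a_3 = 1
59 = 14·4 + 3, so a_4 = 14
4 = 1·3 + 1, so a_5 = 1
3 = 3·1 + 0, so a_6 = 3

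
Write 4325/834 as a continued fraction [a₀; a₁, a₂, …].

[5; 5, 2, 1, 1, 1, 2, 7]

4325 ÷ 834 → quotient 5, remainder 155
834 ÷ 155 → quotient 5, remainder 59
155 ÷ 59 → quotient 2, remainder 37
59 ÷ 37 → quotient 1, remainder 22
37 ÷ 22 → quotient 1, remainder 15
22 ÷ 15 → quotient 1, remainder 7
15 ÷ 7 → quotient 2, remainder 1
7 ÷ 1 → quotient 7, remainder 0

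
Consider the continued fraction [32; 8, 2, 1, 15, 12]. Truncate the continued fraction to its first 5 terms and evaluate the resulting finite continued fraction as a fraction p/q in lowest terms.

12591/392

Starting at the tail and folding back:
Start with 15.
1 + 1/(15/1) = 1 + 1/15 = 16/15
2 + 1/(16/15) = 2 + 15/16 = 47/16
8 + 1/(47/16) = 8 + 16/47 = 392/47
32 + 1/(392/47) = 32 + 47/392 = 12591/392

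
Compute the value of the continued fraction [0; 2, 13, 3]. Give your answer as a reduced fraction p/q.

Start with 3.
13 + 1/(3/1) = 13 + 1/3 = 40/3
2 + 1/(40/3) = 2 + 3/40 = 83/40
0 + 1/(83/40) = 0 + 40/83 = 40/83

40/83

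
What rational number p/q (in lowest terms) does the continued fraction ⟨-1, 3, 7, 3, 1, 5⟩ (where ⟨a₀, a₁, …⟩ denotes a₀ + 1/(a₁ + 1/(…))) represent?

Start with 5.
1 + 1/(5/1) = 1 + 1/5 = 6/5
3 + 1/(6/5) = 3 + 5/6 = 23/6
7 + 1/(23/6) = 7 + 6/23 = 167/23
3 + 1/(167/23) = 3 + 23/167 = 524/167
-1 + 1/(524/167) = -1 + 167/524 = -357/524

-357/524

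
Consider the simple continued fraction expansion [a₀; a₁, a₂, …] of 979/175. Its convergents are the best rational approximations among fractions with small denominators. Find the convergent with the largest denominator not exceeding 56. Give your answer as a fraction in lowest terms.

207/37

a_0 = 5: 5/1  (≤ bound)
a_1 = 1: 6/1  (≤ bound)
a_2 = 1: 11/2  (≤ bound)
a_3 = 2: 28/5  (≤ bound)
a_4 = 6: 179/32  (≤ bound)
a_5 = 1: 207/37  (≤ bound)
a_6 = 1: 386/69  (> 56, stop)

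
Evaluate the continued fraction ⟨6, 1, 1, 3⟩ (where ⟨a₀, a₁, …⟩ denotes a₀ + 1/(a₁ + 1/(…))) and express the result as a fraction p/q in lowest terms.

46/7

Compute successive convergents:
a_0 = 6: 6/1
a_1 = 1: 7/1
a_2 = 1: 13/2
a_3 = 3: 46/7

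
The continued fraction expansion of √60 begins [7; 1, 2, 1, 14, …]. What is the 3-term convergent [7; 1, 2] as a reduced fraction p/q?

23/3

a_0 = 7: 7/1
a_1 = 1: 8/1
a_2 = 2: 23/3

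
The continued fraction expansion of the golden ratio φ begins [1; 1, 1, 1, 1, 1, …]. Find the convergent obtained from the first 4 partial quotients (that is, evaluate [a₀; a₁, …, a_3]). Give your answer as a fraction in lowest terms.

Start with 1.
1 + 1/(1/1) = 1 + 1/1 = 2/1
1 + 1/(2/1) = 1 + 1/2 = 3/2
1 + 1/(3/2) = 1 + 2/3 = 5/3

5/3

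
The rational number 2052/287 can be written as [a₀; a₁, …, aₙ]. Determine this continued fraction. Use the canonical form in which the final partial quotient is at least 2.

[7; 6, 1, 2, 14]

Apply division with remainder until the remainder is 0:
2052 = 7·287 + 43, so a_0 = 7
287 = 6·43 + 29, so a_1 = 6
43 = 1·29 + 14, so a_2 = 1
29 = 2·14 + 1, so a_3 = 2
14 = 14·1 + 0, so a_4 = 14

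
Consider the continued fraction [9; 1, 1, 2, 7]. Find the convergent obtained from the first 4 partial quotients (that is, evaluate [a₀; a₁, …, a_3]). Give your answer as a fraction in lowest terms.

Compute successive convergents:
a_0 = 9: 9/1
a_1 = 1: 10/1
a_2 = 1: 19/2
a_3 = 2: 48/5

48/5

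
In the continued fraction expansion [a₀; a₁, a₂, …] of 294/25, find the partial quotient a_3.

6

Run the Euclidean algorithm, recording each quotient:
⌊294/25⌋ = 11, remainder 19
⌊25/19⌋ = 1, remainder 6
⌊19/6⌋ = 3, remainder 1
⌊6/1⌋ = 6, remainder 0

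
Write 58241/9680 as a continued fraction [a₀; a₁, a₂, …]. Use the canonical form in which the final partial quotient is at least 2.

[6; 60, 8, 20]

Run the Euclidean algorithm, recording each quotient:
⌊58241/9680⌋ = 6, remainder 161
⌊9680/161⌋ = 60, remainder 20
⌊161/20⌋ = 8, remainder 1
⌊20/1⌋ = 20, remainder 0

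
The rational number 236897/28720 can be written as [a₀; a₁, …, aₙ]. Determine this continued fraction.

[8; 4, 41, 2, 42, 2]

⌊236897/28720⌋ = 8, remainder 7137
⌊28720/7137⌋ = 4, remainder 172
⌊7137/172⌋ = 41, remainder 85
⌊172/85⌋ = 2, remainder 2
⌊85/2⌋ = 42, remainder 1
⌊2/1⌋ = 2, remainder 0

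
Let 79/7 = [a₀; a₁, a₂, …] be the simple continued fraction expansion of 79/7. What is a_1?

3

79 ÷ 7 → quotient 11, remainder 2
7 ÷ 2 → quotient 3, remainder 1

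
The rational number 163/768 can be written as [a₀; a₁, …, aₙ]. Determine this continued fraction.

Apply division with remainder until the remainder is 0:
163 = 0·768 + 163, so a_0 = 0
768 = 4·163 + 116, so a_1 = 4
163 = 1·116 + 47, so a_2 = 1
116 = 2·47 + 22, so a_3 = 2
47 = 2·22 + 3, so a_4 = 2
22 = 7·3 + 1, so a_5 = 7
3 = 3·1 + 0, so a_6 = 3

[0; 4, 1, 2, 2, 7, 3]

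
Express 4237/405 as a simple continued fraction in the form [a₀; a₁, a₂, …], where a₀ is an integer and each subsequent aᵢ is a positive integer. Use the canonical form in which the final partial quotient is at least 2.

Apply division with remainder until the remainder is 0:
⌊4237/405⌋ = 10, remainder 187
⌊405/187⌋ = 2, remainder 31
⌊187/31⌋ = 6, remainder 1
⌊31/1⌋ = 31, remainder 0

[10; 2, 6, 31]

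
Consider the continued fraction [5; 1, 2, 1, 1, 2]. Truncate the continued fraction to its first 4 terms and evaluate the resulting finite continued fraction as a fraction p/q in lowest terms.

Start with 1.
2 + 1/(1/1) = 2 + 1/1 = 3/1
1 + 1/(3/1) = 1 + 1/3 = 4/3
5 + 1/(4/3) = 5 + 3/4 = 23/4

23/4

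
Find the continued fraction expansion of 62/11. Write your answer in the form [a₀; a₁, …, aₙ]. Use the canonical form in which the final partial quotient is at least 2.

[5; 1, 1, 1, 3]

Repeatedly divide and take the remainder:
⌊62/11⌋ = 5, remainder 7
⌊11/7⌋ = 1, remainder 4
⌊7/4⌋ = 1, remainder 3
⌊4/3⌋ = 1, remainder 1
⌊3/1⌋ = 3, remainder 0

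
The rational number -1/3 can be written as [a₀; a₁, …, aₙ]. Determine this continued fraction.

-1 = -1·3 + 2, so a_0 = -1
3 = 1·2 + 1, so a_1 = 1
2 = 2·1 + 0, so a_2 = 2

[-1; 1, 2]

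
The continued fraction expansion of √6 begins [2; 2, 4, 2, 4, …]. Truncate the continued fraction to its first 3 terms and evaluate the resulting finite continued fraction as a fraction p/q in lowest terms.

a_0 = 2: 2/1
a_1 = 2: 5/2
a_2 = 4: 22/9

22/9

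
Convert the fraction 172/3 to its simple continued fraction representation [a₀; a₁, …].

172 = 57·3 + 1, so a_0 = 57
3 = 3·1 + 0, so a_1 = 3

[57; 3]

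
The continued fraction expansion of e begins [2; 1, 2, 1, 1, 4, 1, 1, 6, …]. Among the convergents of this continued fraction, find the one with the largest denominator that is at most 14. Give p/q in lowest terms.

19/7

a_0 = 2: 2/1  (≤ bound)
a_1 = 1: 3/1  (≤ bound)
a_2 = 2: 8/3  (≤ bound)
a_3 = 1: 11/4  (≤ bound)
a_4 = 1: 19/7  (≤ bound)
a_5 = 4: 87/32  (> 14, stop)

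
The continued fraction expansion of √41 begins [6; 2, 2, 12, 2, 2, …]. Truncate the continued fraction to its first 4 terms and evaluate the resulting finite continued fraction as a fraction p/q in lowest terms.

397/62

a_0 = 6: 6/1
a_1 = 2: 13/2
a_2 = 2: 32/5
a_3 = 12: 397/62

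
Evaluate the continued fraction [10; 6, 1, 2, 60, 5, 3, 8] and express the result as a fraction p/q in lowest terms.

Starting at the tail and folding back:
Start with 8.
3 + 1/(8/1) = 3 + 1/8 = 25/8
5 + 1/(25/8) = 5 + 8/25 = 133/25
60 + 1/(133/25) = 60 + 25/133 = 8005/133
2 + 1/(8005/133) = 2 + 133/8005 = 16143/8005
1 + 1/(16143/8005) = 1 + 8005/16143 = 24148/16143
6 + 1/(24148/16143) = 6 + 16143/24148 = 161031/24148
10 + 1/(161031/24148) = 10 + 24148/161031 = 1634458/161031

1634458/161031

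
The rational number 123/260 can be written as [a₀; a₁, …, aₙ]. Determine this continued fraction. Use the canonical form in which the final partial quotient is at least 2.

123 ÷ 260 → quotient 0, remainder 123
260 ÷ 123 → quotient 2, remainder 14
123 ÷ 14 → quotient 8, remainder 11
14 ÷ 11 → quotient 1, remainder 3
11 ÷ 3 → quotient 3, remainder 2
3 ÷ 2 → quotient 1, remainder 1
2 ÷ 1 → quotient 2, remainder 0

[0; 2, 8, 1, 3, 1, 2]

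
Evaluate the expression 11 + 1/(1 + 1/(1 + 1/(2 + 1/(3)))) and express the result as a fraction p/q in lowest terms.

197/17

Start with 3.
2 + 1/(3/1) = 2 + 1/3 = 7/3
1 + 1/(7/3) = 1 + 3/7 = 10/7
1 + 1/(10/7) = 1 + 7/10 = 17/10
11 + 1/(17/10) = 11 + 10/17 = 197/17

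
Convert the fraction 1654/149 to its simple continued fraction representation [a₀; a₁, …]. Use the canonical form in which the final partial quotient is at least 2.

[11; 9, 1, 14]

1654 ÷ 149 → quotient 11, remainder 15
149 ÷ 15 → quotient 9, remainder 14
15 ÷ 14 → quotient 1, remainder 1
14 ÷ 1 → quotient 14, remainder 0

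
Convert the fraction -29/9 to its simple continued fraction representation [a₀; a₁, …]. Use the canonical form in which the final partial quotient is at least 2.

[-4; 1, 3, 2]

-29 = -4·9 + 7, so a_0 = -4
9 = 1·7 + 2, so a_1 = 1
7 = 3·2 + 1, so a_2 = 3
2 = 2·1 + 0, so a_3 = 2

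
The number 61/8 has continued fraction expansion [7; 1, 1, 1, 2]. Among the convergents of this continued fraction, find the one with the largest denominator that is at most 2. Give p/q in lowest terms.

List convergents until the denominator exceeds the bound:
a_0 = 7: 7/1  (≤ bound)
a_1 = 1: 8/1  (≤ bound)
a_2 = 1: 15/2  (≤ bound)
a_3 = 1: 23/3  (> 2, stop)

15/2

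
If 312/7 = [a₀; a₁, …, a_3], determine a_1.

1

312 = 44·7 + 4, so a_0 = 44
7 = 1·4 + 3, so a_1 = 1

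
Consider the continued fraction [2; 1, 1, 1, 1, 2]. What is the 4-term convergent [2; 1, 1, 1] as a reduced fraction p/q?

a_0 = 2: 2/1
a_1 = 1: 3/1
a_2 = 1: 5/2
a_3 = 1: 8/3

8/3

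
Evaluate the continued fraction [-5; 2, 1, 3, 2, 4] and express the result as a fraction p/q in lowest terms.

Start with 4.
2 + 1/(4/1) = 2 + 1/4 = 9/4
3 + 1/(9/4) = 3 + 4/9 = 31/9
1 + 1/(31/9) = 1 + 9/31 = 40/31
2 + 1/(40/31) = 2 + 31/40 = 111/40
-5 + 1/(111/40) = -5 + 40/111 = -515/111

-515/111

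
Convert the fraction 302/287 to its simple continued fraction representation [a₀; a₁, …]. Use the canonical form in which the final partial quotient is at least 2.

[1; 19, 7, 2]

⌊302/287⌋ = 1, remainder 15
⌊287/15⌋ = 19, remainder 2
⌊15/2⌋ = 7, remainder 1
⌊2/1⌋ = 2, remainder 0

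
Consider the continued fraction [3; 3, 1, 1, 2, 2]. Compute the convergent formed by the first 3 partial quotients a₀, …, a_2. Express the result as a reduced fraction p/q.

13/4

Start with 1.
3 + 1/(1/1) = 3 + 1/1 = 4/1
3 + 1/(4/1) = 3 + 1/4 = 13/4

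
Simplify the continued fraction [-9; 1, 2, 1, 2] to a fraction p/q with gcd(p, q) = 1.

Build up convergents one term at a time:
a_0 = -9: -9/1
a_1 = 1: -8/1
a_2 = 2: -25/3
a_3 = 1: -33/4
a_4 = 2: -91/11

-91/11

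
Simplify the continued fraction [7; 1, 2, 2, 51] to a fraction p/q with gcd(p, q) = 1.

Collapse the nested fraction from the inside out:
Start with 51.
2 + 1/(51/1) = 2 + 1/51 = 103/51
2 + 1/(103/51) = 2 + 51/103 = 257/103
1 + 1/(257/103) = 1 + 103/257 = 360/257
7 + 1/(360/257) = 7 + 257/360 = 2777/360

2777/360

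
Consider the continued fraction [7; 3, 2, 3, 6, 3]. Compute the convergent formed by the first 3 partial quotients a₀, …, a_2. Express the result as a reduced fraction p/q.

Work from the innermost term outward:
Start with 2.
3 + 1/(2/1) = 3 + 1/2 = 7/2
7 + 1/(7/2) = 7 + 2/7 = 51/7

51/7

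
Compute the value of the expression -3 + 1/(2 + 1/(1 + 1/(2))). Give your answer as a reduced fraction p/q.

-21/8

a_0 = -3: -3/1
a_1 = 2: -5/2
a_2 = 1: -8/3
a_3 = 2: -21/8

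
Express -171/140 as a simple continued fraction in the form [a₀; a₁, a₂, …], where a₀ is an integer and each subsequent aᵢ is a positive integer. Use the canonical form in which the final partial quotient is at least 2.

-171 = -2·140 + 109, so a_0 = -2
140 = 1·109 + 31, so a_1 = 1
109 = 3·31 + 16, so a_2 = 3
31 = 1·16 + 15, so a_3 = 1
16 = 1·15 + 1, so a_4 = 1
15 = 15·1 + 0, so a_5 = 15

[-2; 1, 3, 1, 1, 15]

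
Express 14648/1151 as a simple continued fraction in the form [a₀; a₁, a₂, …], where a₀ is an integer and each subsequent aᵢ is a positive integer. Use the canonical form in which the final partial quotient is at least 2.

Run the Euclidean algorithm, recording each quotient:
⌊14648/1151⌋ = 12, remainder 836
⌊1151/836⌋ = 1, remainder 315
⌊836/315⌋ = 2, remainder 206
⌊315/206⌋ = 1, remainder 109
⌊206/109⌋ = 1, remainder 97
⌊109/97⌋ = 1, remainder 12
⌊97/12⌋ = 8, remainder 1
⌊12/1⌋ = 12, remainder 0

[12; 1, 2, 1, 1, 1, 8, 12]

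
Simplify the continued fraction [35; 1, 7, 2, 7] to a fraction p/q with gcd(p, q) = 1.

a_0 = 35: 35/1
a_1 = 1: 36/1
a_2 = 7: 287/8
a_3 = 2: 610/17
a_4 = 7: 4557/127

4557/127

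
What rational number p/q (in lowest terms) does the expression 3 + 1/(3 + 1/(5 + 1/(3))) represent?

169/51

Work from the innermost term outward:
Start with 3.
5 + 1/(3/1) = 5 + 1/3 = 16/3
3 + 1/(16/3) = 3 + 3/16 = 51/16
3 + 1/(51/16) = 3 + 16/51 = 169/51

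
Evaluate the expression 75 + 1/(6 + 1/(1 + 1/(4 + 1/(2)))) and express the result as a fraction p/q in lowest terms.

5636/75

Start with 2.
4 + 1/(2/1) = 4 + 1/2 = 9/2
1 + 1/(9/2) = 1 + 2/9 = 11/9
6 + 1/(11/9) = 6 + 9/11 = 75/11
75 + 1/(75/11) = 75 + 11/75 = 5636/75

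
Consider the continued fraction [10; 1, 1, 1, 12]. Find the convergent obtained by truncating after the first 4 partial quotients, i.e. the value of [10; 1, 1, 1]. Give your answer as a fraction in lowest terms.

Work from the innermost term outward:
Start with 1.
1 + 1/(1/1) = 1 + 1/1 = 2/1
1 + 1/(2/1) = 1 + 1/2 = 3/2
10 + 1/(3/2) = 10 + 2/3 = 32/3

32/3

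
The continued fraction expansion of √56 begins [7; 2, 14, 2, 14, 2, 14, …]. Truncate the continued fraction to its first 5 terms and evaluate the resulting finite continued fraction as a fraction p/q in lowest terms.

6503/869

Use the convergent recurrence hₖ = aₖ·hₖ₋₁ + hₖ₋₂ (and likewise for the denominators kₖ):
a_0 = 7: 7/1
a_1 = 2: 15/2
a_2 = 14: 217/29
a_3 = 2: 449/60
a_4 = 14: 6503/869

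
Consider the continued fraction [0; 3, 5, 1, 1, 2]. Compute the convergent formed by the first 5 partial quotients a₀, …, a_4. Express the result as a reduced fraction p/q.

11/35

Start with 1.
1 + 1/(1/1) = 1 + 1/1 = 2/1
5 + 1/(2/1) = 5 + 1/2 = 11/2
3 + 1/(11/2) = 3 + 2/11 = 35/11
0 + 1/(35/11) = 0 + 11/35 = 11/35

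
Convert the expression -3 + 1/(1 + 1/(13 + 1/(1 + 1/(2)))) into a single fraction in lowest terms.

a_0 = -3: -3/1
a_1 = 1: -2/1
a_2 = 13: -29/14
a_3 = 1: -31/15
a_4 = 2: -91/44

-91/44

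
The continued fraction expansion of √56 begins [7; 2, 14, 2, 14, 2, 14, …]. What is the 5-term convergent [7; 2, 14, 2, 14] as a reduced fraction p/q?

6503/869

Starting at the tail and folding back:
Start with 14.
2 + 1/(14/1) = 2 + 1/14 = 29/14
14 + 1/(29/14) = 14 + 14/29 = 420/29
2 + 1/(420/29) = 2 + 29/420 = 869/420
7 + 1/(869/420) = 7 + 420/869 = 6503/869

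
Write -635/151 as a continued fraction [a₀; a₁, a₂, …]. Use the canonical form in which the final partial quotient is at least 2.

[-5; 1, 3, 1, 6, 1, 3]

Apply division with remainder until the remainder is 0:
⌊-635/151⌋ = -5, remainder 120
⌊151/120⌋ = 1, remainder 31
⌊120/31⌋ = 3, remainder 27
⌊31/27⌋ = 1, remainder 4
⌊27/4⌋ = 6, remainder 3
⌊4/3⌋ = 1, remainder 1
⌊3/1⌋ = 3, remainder 0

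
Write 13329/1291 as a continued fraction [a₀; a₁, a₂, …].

13329 = 10·1291 + 419, so a_0 = 10
1291 = 3·419 + 34, so a_1 = 3
419 = 12·34 + 11, so a_2 = 12
34 = 3·11 + 1, so a_3 = 3
11 = 11·1 + 0, so a_4 = 11

[10; 3, 12, 3, 11]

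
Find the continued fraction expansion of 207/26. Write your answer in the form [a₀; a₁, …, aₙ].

Run the Euclidean algorithm, recording each quotient:
⌊207/26⌋ = 7, remainder 25
⌊26/25⌋ = 1, remainder 1
⌊25/1⌋ = 25, remainder 0

[7; 1, 25]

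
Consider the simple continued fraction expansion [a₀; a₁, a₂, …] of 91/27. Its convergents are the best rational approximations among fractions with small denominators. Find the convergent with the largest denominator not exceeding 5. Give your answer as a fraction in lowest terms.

a_0 = 3: 3/1  (≤ bound)
a_1 = 2: 7/2  (≤ bound)
a_2 = 1: 10/3  (≤ bound)
a_3 = 2: 27/8  (> 5, stop)

10/3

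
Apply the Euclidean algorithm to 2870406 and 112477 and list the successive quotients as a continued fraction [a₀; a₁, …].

[25; 1, 1, 12, 25, 2, 14, 6]

2870406 = 25·112477 + 58481, so a_0 = 25
112477 = 1·58481 + 53996, so a_1 = 1
58481 = 1·53996 + 4485, so a_2 = 1
53996 = 12·4485 + 176, so a_3 = 12
4485 = 25·176 + 85, so a_4 = 25
176 = 2·85 + 6, so a_5 = 2
85 = 14·6 + 1, so a_6 = 14
6 = 6·1 + 0, so a_7 = 6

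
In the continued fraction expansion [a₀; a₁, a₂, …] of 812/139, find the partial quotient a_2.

5

812 = 5·139 + 117, so a_0 = 5
139 = 1·117 + 22, so a_1 = 1
117 = 5·22 + 7, so a_2 = 5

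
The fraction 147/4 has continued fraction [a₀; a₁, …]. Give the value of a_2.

147 = 36·4 + 3, so a_0 = 36
4 = 1·3 + 1, so a_1 = 1
3 = 3·1 + 0, so a_2 = 3

3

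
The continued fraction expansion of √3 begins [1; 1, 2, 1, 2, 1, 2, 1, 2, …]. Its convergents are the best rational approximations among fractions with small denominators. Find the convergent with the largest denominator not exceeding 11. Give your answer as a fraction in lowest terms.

List convergents until the denominator exceeds the bound:
a_0 = 1: 1/1  (≤ bound)
a_1 = 1: 2/1  (≤ bound)
a_2 = 2: 5/3  (≤ bound)
a_3 = 1: 7/4  (≤ bound)
a_4 = 2: 19/11  (≤ bound)
a_5 = 1: 26/15  (> 11, stop)

19/11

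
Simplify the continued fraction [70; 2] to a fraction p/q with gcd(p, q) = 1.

a_0 = 70: 70/1
a_1 = 2: 141/2

141/2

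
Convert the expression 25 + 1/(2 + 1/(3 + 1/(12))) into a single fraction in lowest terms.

2187/86

Build up convergents one term at a time:
a_0 = 25: 25/1
a_1 = 2: 51/2
a_2 = 3: 178/7
a_3 = 12: 2187/86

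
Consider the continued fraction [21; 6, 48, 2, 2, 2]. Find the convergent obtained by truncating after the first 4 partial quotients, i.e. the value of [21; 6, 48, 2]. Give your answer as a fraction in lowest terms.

12361/584

Collapse the nested fraction from the inside out:
Start with 2.
48 + 1/(2/1) = 48 + 1/2 = 97/2
6 + 1/(97/2) = 6 + 2/97 = 584/97
21 + 1/(584/97) = 21 + 97/584 = 12361/584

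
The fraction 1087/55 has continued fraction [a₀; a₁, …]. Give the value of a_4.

3

⌊1087/55⌋ = 19, remainder 42
⌊55/42⌋ = 1, remainder 13
⌊42/13⌋ = 3, remainder 3
⌊13/3⌋ = 4, remainder 1
⌊3/1⌋ = 3, remainder 0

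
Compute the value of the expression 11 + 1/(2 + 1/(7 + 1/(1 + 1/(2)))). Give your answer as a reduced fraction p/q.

562/49

Start with 2.
1 + 1/(2/1) = 1 + 1/2 = 3/2
7 + 1/(3/2) = 7 + 2/3 = 23/3
2 + 1/(23/3) = 2 + 3/23 = 49/23
11 + 1/(49/23) = 11 + 23/49 = 562/49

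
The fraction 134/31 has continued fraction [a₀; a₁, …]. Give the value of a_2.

10

134 = 4·31 + 10, so a_0 = 4
31 = 3·10 + 1, so a_1 = 3
10 = 10·1 + 0, so a_2 = 10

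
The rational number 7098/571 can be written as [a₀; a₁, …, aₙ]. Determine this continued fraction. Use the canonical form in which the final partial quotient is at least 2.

[12; 2, 3, 8, 1, 3, 2]

Apply division with remainder until the remainder is 0:
7098 ÷ 571 → quotient 12, remainder 246
571 ÷ 246 → quotient 2, remainder 79
246 ÷ 79 → quotient 3, remainder 9
79 ÷ 9 → quotient 8, remainder 7
9 ÷ 7 → quotient 1, remainder 2
7 ÷ 2 → quotient 3, remainder 1
2 ÷ 1 → quotient 2, remainder 0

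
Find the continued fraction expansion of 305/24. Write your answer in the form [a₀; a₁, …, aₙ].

305 ÷ 24 → quotient 12, remainder 17
24 ÷ 17 → quotient 1, remainder 7
17 ÷ 7 → quotient 2, remainder 3
7 ÷ 3 → quotient 2, remainder 1
3 ÷ 1 → quotient 3, remainder 0

[12; 1, 2, 2, 3]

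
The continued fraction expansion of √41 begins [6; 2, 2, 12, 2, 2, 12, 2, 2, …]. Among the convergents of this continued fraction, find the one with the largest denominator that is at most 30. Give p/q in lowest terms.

a_0 = 6: 6/1  (≤ bound)
a_1 = 2: 13/2  (≤ bound)
a_2 = 2: 32/5  (≤ bound)
a_3 = 12: 397/62  (> 30, stop)

32/5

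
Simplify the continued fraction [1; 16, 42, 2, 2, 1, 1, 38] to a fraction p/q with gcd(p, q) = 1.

334326/314687

Start with 38.
1 + 1/(38/1) = 1 + 1/38 = 39/38
1 + 1/(39/38) = 1 + 38/39 = 77/39
2 + 1/(77/39) = 2 + 39/77 = 193/77
2 + 1/(193/77) = 2 + 77/193 = 463/193
42 + 1/(463/193) = 42 + 193/463 = 19639/463
16 + 1/(19639/463) = 16 + 463/19639 = 314687/19639
1 + 1/(314687/19639) = 1 + 19639/314687 = 334326/314687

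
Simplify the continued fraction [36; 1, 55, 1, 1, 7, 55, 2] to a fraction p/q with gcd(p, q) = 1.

a_0 = 36: 36/1
a_1 = 1: 37/1
a_2 = 55: 2071/56
a_3 = 1: 2108/57
a_4 = 1: 4179/113
a_5 = 7: 31361/848
a_6 = 55: 1729034/46753
a_7 = 2: 3489429/94354

3489429/94354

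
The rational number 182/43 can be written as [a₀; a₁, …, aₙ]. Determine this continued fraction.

[4; 4, 3, 3]

Apply division with remainder until the remainder is 0:
⌊182/43⌋ = 4, remainder 10
⌊43/10⌋ = 4, remainder 3
⌊10/3⌋ = 3, remainder 1
⌊3/1⌋ = 3, remainder 0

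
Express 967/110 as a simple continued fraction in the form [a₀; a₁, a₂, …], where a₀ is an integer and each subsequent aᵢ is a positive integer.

[8; 1, 3, 1, 3, 1, 1, 2]

⌊967/110⌋ = 8, remainder 87
⌊110/87⌋ = 1, remainder 23
⌊87/23⌋ = 3, remainder 18
⌊23/18⌋ = 1, remainder 5
⌊18/5⌋ = 3, remainder 3
⌊5/3⌋ = 1, remainder 2
⌊3/2⌋ = 1, remainder 1
⌊2/1⌋ = 2, remainder 0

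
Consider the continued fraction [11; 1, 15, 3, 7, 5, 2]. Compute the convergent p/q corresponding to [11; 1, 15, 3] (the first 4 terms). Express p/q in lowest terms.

585/49

Compute successive convergents:
a_0 = 11: 11/1
a_1 = 1: 12/1
a_2 = 15: 191/16
a_3 = 3: 585/49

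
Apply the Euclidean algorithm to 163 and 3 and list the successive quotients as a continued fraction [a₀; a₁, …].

Apply division with remainder until the remainder is 0:
⌊163/3⌋ = 54, remainder 1
⌊3/1⌋ = 3, remainder 0

[54; 3]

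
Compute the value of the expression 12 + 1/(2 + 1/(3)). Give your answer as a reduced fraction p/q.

87/7

Start with 3.
2 + 1/(3/1) = 2 + 1/3 = 7/3
12 + 1/(7/3) = 12 + 3/7 = 87/7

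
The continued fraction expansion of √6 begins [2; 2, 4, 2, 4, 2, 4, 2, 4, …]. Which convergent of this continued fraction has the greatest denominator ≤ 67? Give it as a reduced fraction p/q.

49/20

List convergents until the denominator exceeds the bound:
a_0 = 2: 2/1  (≤ bound)
a_1 = 2: 5/2  (≤ bound)
a_2 = 4: 22/9  (≤ bound)
a_3 = 2: 49/20  (≤ bound)
a_4 = 4: 218/89  (> 67, stop)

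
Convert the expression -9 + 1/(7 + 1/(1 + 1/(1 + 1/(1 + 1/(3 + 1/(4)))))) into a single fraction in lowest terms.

Start with 4.
3 + 1/(4/1) = 3 + 1/4 = 13/4
1 + 1/(13/4) = 1 + 4/13 = 17/13
1 + 1/(17/13) = 1 + 13/17 = 30/17
1 + 1/(30/17) = 1 + 17/30 = 47/30
7 + 1/(47/30) = 7 + 30/47 = 359/47
-9 + 1/(359/47) = -9 + 47/359 = -3184/359

-3184/359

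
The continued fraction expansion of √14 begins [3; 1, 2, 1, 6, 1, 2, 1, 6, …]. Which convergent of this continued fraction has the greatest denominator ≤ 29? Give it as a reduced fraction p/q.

List convergents until the denominator exceeds the bound:
a_0 = 3: 3/1  (≤ bound)
a_1 = 1: 4/1  (≤ bound)
a_2 = 2: 11/3  (≤ bound)
a_3 = 1: 15/4  (≤ bound)
a_4 = 6: 101/27  (≤ bound)
a_5 = 1: 116/31  (> 29, stop)

101/27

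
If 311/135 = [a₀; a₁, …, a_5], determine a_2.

3

311 = 2·135 + 41, so a_0 = 2
135 = 3·41 + 12, so a_1 = 3
41 = 3·12 + 5, so a_2 = 3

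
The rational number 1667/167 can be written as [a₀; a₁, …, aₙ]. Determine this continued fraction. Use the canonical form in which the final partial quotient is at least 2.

⌊1667/167⌋ = 9, remainder 164
⌊167/164⌋ = 1, remainder 3
⌊164/3⌋ = 54, remainder 2
⌊3/2⌋ = 1, remainder 1
⌊2/1⌋ = 2, remainder 0

[9; 1, 54, 1, 2]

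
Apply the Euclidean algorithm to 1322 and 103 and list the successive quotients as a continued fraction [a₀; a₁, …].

1322 = 12·103 + 86, so a_0 = 12
103 = 1·86 + 17, so a_1 = 1
86 = 5·17 + 1, so a_2 = 5
17 = 17·1 + 0, so a_3 = 17

[12; 1, 5, 17]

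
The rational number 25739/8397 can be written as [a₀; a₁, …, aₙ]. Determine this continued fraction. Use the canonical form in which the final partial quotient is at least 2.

Run the Euclidean algorithm, recording each quotient:
25739 = 3·8397 + 548, so a_0 = 3
8397 = 15·548 + 177, so a_1 = 15
548 = 3·177 + 17, so a_2 = 3
177 = 10·17 + 7, so a_3 = 10
17 = 2·7 + 3, so a_4 = 2
7 = 2·3 + 1, so a_5 = 2
3 = 3·1 + 0, so a_6 = 3

[3; 15, 3, 10, 2, 2, 3]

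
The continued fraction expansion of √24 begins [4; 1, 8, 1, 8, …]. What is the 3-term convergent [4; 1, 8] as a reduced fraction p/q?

Build up convergents one term at a time:
a_0 = 4: 4/1
a_1 = 1: 5/1
a_2 = 8: 44/9

44/9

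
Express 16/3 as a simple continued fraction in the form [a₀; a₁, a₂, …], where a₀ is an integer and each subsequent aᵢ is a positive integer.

⌊16/3⌋ = 5, remainder 1
⌊3/1⌋ = 3, remainder 0

[5; 3]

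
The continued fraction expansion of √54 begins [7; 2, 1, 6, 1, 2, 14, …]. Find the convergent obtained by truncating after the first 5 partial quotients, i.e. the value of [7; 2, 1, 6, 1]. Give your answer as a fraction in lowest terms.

169/23

Build up convergents one term at a time:
a_0 = 7: 7/1
a_1 = 2: 15/2
a_2 = 1: 22/3
a_3 = 6: 147/20
a_4 = 1: 169/23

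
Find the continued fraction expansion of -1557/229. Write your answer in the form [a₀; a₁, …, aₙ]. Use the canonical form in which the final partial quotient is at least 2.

[-7; 4, 1, 45]

⌊-1557/229⌋ = -7, remainder 46
⌊229/46⌋ = 4, remainder 45
⌊46/45⌋ = 1, remainder 1
⌊45/1⌋ = 45, remainder 0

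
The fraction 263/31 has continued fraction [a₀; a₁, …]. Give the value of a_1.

Apply division with remainder until the remainder is 0:
263 = 8·31 + 15, so a_0 = 8
31 = 2·15 + 1, so a_1 = 2

2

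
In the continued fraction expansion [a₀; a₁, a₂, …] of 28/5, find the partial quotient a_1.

28 ÷ 5 → quotient 5, remainder 3
5 ÷ 3 → quotient 1, remainder 2

1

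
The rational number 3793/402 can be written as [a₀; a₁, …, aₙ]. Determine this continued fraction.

⌊3793/402⌋ = 9, remainder 175
⌊402/175⌋ = 2, remainder 52
⌊175/52⌋ = 3, remainder 19
⌊52/19⌋ = 2, remainder 14
⌊19/14⌋ = 1, remainder 5
⌊14/5⌋ = 2, remainder 4
⌊5/4⌋ = 1, remainder 1
⌊4/1⌋ = 4, remainder 0

[9; 2, 3, 2, 1, 2, 1, 4]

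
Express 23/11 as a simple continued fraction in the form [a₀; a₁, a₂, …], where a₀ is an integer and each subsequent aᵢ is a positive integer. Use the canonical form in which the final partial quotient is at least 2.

[2; 11]

23 = 2·11 + 1, so a_0 = 2
11 = 11·1 + 0, so a_1 = 11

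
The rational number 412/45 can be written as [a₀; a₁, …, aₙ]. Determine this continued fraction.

Run the Euclidean algorithm, recording each quotient:
412 ÷ 45 → quotient 9, remainder 7
45 ÷ 7 → quotient 6, remainder 3
7 ÷ 3 → quotient 2, remainder 1
3 ÷ 1 → quotient 3, remainder 0

[9; 6, 2, 3]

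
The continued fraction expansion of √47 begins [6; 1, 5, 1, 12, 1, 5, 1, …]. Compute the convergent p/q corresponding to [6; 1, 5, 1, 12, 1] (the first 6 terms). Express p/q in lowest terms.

Work from the innermost term outward:
Start with 1.
12 + 1/(1/1) = 12 + 1/1 = 13/1
1 + 1/(13/1) = 1 + 1/13 = 14/13
5 + 1/(14/13) = 5 + 13/14 = 83/14
1 + 1/(83/14) = 1 + 14/83 = 97/83
6 + 1/(97/83) = 6 + 83/97 = 665/97

665/97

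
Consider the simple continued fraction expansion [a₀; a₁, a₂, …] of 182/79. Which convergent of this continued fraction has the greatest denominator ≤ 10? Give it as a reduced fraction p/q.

23/10

a_0 = 2: 2/1  (≤ bound)
a_1 = 3: 7/3  (≤ bound)
a_2 = 3: 23/10  (≤ bound)
a_3 = 2: 53/23  (> 10, stop)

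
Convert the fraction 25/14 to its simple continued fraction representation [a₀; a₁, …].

25 = 1·14 + 11, so a_0 = 1
14 = 1·11 + 3, so a_1 = 1
11 = 3·3 + 2, so a_2 = 3
3 = 1·2 + 1, so a_3 = 1
2 = 2·1 + 0, so a_4 = 2

[1; 1, 3, 1, 2]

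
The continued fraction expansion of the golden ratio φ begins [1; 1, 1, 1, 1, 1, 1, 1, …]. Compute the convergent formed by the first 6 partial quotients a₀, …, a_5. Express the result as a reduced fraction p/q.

Work from the innermost term outward:
Start with 1.
1 + 1/(1/1) = 1 + 1/1 = 2/1
1 + 1/(2/1) = 1 + 1/2 = 3/2
1 + 1/(3/2) = 1 + 2/3 = 5/3
1 + 1/(5/3) = 1 + 3/5 = 8/5
1 + 1/(8/5) = 1 + 5/8 = 13/8

13/8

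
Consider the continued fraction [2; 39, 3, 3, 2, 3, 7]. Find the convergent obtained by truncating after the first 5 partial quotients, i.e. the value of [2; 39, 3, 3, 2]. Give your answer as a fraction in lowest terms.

1831/904

Start with 2.
3 + 1/(2/1) = 3 + 1/2 = 7/2
3 + 1/(7/2) = 3 + 2/7 = 23/7
39 + 1/(23/7) = 39 + 7/23 = 904/23
2 + 1/(904/23) = 2 + 23/904 = 1831/904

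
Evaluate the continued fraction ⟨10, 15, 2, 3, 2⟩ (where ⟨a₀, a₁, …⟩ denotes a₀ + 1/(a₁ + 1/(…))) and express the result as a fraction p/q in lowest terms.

Work from the innermost term outward:
Start with 2.
3 + 1/(2/1) = 3 + 1/2 = 7/2
2 + 1/(7/2) = 2 + 2/7 = 16/7
15 + 1/(16/7) = 15 + 7/16 = 247/16
10 + 1/(247/16) = 10 + 16/247 = 2486/247

2486/247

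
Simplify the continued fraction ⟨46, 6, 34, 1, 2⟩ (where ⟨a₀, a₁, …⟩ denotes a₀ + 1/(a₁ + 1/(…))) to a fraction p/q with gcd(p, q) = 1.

28946/627

Use the convergent recurrence hₖ = aₖ·hₖ₋₁ + hₖ₋₂ (and likewise for the denominators kₖ):
a_0 = 46: 46/1
a_1 = 6: 277/6
a_2 = 34: 9464/205
a_3 = 1: 9741/211
a_4 = 2: 28946/627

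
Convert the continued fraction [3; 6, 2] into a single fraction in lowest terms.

41/13

a_0 = 3: 3/1
a_1 = 6: 19/6
a_2 = 2: 41/13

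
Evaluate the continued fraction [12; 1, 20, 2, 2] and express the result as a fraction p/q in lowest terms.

1386/107

Use the convergent recurrence hₖ = aₖ·hₖ₋₁ + hₖ₋₂ (and likewise for the denominators kₖ):
a_0 = 12: 12/1
a_1 = 1: 13/1
a_2 = 20: 272/21
a_3 = 2: 557/43
a_4 = 2: 1386/107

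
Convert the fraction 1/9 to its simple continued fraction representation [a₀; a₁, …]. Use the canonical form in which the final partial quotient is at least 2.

[0; 9]

Repeatedly divide and take the remainder:
1 = 0·9 + 1, so a_0 = 0
9 = 9·1 + 0, so a_1 = 9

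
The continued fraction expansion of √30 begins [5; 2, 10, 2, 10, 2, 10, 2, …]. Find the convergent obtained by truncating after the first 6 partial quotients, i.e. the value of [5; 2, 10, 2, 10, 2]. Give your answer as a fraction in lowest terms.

5291/966

Use the convergent recurrence hₖ = aₖ·hₖ₋₁ + hₖ₋₂ (and likewise for the denominators kₖ):
a_0 = 5: 5/1
a_1 = 2: 11/2
a_2 = 10: 115/21
a_3 = 2: 241/44
a_4 = 10: 2525/461
a_5 = 2: 5291/966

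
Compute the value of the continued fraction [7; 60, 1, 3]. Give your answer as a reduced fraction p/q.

1705/243

a_0 = 7: 7/1
a_1 = 60: 421/60
a_2 = 1: 428/61
a_3 = 3: 1705/243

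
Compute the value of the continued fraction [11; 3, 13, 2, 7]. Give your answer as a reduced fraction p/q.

7033/621

Collapse the nested fraction from the inside out:
Start with 7.
2 + 1/(7/1) = 2 + 1/7 = 15/7
13 + 1/(15/7) = 13 + 7/15 = 202/15
3 + 1/(202/15) = 3 + 15/202 = 621/202
11 + 1/(621/202) = 11 + 202/621 = 7033/621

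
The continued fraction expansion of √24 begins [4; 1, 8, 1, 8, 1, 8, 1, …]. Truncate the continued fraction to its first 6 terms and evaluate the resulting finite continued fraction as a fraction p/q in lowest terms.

485/99

a_0 = 4: 4/1
a_1 = 1: 5/1
a_2 = 8: 44/9
a_3 = 1: 49/10
a_4 = 8: 436/89
a_5 = 1: 485/99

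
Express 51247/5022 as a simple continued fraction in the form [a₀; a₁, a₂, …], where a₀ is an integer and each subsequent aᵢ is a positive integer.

[10; 4, 1, 8, 11, 3, 3]

⌊51247/5022⌋ = 10, remainder 1027
⌊5022/1027⌋ = 4, remainder 914
⌊1027/914⌋ = 1, remainder 113
⌊914/113⌋ = 8, remainder 10
⌊113/10⌋ = 11, remainder 3
⌊10/3⌋ = 3, remainder 1
⌊3/1⌋ = 3, remainder 0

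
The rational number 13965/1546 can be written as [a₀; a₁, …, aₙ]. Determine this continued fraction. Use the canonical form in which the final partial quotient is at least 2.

13965 = 9·1546 + 51, so a_0 = 9
1546 = 30·51 + 16, so a_1 = 30
51 = 3·16 + 3, so a_2 = 3
16 = 5·3 + 1, so a_3 = 5
3 = 3·1 + 0, so a_4 = 3

[9; 30, 3, 5, 3]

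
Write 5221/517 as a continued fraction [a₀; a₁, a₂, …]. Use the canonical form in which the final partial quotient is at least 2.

Run the Euclidean algorithm, recording each quotient:
5221 ÷ 517 → quotient 10, remainder 51
517 ÷ 51 → quotient 10, remainder 7
51 ÷ 7 → quotient 7, remainder 2
7 ÷ 2 → quotient 3, remainder 1
2 ÷ 1 → quotient 2, remainder 0

[10; 10, 7, 3, 2]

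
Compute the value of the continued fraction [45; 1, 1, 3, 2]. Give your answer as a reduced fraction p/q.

Use the convergent recurrence hₖ = aₖ·hₖ₋₁ + hₖ₋₂ (and likewise for the denominators kₖ):
a_0 = 45: 45/1
a_1 = 1: 46/1
a_2 = 1: 91/2
a_3 = 3: 319/7
a_4 = 2: 729/16

729/16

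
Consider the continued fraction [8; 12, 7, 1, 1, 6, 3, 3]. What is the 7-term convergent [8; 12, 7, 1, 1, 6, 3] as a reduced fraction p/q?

Start with 3.
6 + 1/(3/1) = 6 + 1/3 = 19/3
1 + 1/(19/3) = 1 + 3/19 = 22/19
1 + 1/(22/19) = 1 + 19/22 = 41/22
7 + 1/(41/22) = 7 + 22/41 = 309/41
12 + 1/(309/41) = 12 + 41/309 = 3749/309
8 + 1/(3749/309) = 8 + 309/3749 = 30301/3749

30301/3749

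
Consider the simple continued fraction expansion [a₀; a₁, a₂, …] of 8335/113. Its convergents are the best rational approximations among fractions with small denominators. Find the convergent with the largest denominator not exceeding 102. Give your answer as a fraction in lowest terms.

3393/46

a_0 = 73: 73/1  (≤ bound)
a_1 = 1: 74/1  (≤ bound)
a_2 = 3: 295/4  (≤ bound)
a_3 = 5: 1549/21  (≤ bound)
a_4 = 2: 3393/46  (≤ bound)
a_5 = 2: 8335/113  (> 102, stop)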